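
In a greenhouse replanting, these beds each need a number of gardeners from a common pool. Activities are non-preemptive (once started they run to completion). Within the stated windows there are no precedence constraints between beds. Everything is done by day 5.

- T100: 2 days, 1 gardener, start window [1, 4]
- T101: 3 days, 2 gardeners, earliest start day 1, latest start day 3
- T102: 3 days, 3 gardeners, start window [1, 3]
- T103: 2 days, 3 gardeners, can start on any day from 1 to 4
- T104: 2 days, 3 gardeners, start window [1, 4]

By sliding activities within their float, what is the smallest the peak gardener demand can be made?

6

Early-start (T100@1, T101@1, T102@1, T103@1, T104@1) gives peak 12: d1:12  d2:12  d3:5  d4:0  d5:0.
Shift T103→4, T104→4.
Schedule T100@1, T101@1, T102@1, T103@4, T104@4: d1:6  d2:6  d3:5  d4:6  d5:6 — peak 6.
Total gardener-days = 29 over 5 days ⇒ peak ≥ ⌈29/5⌉ = 6, so 6 is optimal.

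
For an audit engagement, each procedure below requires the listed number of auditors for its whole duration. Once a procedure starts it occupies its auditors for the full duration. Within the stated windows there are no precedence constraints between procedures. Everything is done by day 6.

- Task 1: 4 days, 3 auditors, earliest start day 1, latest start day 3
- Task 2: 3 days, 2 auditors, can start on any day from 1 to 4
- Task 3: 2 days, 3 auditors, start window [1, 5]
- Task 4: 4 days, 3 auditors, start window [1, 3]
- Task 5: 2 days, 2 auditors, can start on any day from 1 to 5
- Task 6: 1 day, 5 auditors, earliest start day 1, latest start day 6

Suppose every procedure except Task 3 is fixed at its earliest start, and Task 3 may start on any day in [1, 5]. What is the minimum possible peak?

Task 3@1: d1:18  d2:13  d3:8  d4:6  d5:0  d6:0 → peak 18
Task 3@2: d1:15  d2:13  d3:11  d4:6  d5:0  d6:0 → peak 15
Task 3@3: d1:15  d2:10  d3:11  d4:9  d5:0  d6:0 → peak 15
Task 3@4: d1:15  d2:10  d3:8  d4:9  d5:3  d6:0 → peak 15
Task 3@5: d1:15  d2:10  d3:8  d4:6  d5:3  d6:3 → peak 15
Best is Task 3@2, peak 15.

15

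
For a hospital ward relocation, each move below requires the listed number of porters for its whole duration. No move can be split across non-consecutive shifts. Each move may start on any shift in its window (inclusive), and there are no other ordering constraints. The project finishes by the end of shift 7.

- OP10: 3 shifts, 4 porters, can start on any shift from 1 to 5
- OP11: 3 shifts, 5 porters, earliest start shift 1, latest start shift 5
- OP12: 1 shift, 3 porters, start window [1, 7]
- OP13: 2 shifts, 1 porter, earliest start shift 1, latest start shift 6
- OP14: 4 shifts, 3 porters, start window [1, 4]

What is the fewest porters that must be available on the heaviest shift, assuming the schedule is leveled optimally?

7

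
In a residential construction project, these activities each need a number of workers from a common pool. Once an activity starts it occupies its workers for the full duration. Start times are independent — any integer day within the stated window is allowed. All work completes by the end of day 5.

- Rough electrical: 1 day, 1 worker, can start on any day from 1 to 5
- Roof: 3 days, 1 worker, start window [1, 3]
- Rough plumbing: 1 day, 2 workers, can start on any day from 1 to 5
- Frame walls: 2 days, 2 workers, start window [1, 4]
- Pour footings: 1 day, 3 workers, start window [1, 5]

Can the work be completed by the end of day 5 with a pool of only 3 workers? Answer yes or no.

yes

Schedule Rough electrical@1, Roof@1, Rough plumbing@2, Frame walls@3, Pour footings@5: d1:2  d2:3  d3:3  d4:2  d5:3 — peak 3 ≤ 3.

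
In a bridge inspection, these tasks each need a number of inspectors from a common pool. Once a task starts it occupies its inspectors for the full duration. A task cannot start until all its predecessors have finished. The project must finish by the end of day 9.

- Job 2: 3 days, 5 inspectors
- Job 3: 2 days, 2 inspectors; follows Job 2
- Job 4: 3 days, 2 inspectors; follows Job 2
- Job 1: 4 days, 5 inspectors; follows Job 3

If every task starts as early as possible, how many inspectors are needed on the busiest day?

7

Early-start schedule: Job 2@1, Job 3@4, Job 4@4, Job 1@6.
Load per day: day 1: 5, day 2: 5, day 3: 5, day 4: 4, day 5: 4, day 6: 7, day 7: 5, day 8: 5, day 9: 5.
Peak is 7.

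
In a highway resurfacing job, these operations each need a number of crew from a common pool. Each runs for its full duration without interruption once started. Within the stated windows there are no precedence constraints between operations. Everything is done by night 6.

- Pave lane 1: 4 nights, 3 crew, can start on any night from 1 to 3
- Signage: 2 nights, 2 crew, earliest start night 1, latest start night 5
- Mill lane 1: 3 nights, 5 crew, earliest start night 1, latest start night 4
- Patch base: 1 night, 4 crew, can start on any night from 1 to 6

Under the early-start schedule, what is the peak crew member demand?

Early-start schedule: Pave lane 1@1, Signage@1, Mill lane 1@1, Patch base@1.
Load per night: night 1: 14, night 2: 10, night 3: 8, night 4: 3, night 5: 0, night 6: 0.
Peak is 14.

14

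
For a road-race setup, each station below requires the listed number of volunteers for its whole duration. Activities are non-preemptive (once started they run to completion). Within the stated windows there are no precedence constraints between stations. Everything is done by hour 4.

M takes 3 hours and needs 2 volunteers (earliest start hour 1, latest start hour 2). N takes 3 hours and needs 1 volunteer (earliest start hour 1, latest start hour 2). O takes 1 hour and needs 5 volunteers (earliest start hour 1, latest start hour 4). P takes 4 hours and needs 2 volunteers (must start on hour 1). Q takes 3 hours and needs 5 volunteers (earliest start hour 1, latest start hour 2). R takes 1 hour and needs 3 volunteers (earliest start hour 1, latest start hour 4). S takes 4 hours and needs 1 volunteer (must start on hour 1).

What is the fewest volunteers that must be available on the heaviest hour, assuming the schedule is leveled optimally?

Early-start (M@1, N@1, O@1, P@1, Q@1, R@1, S@1) gives peak 19: h1:19  h2:11  h3:11  h4:3.
Shift Q→2, R→4.
Schedule M@1, N@1, O@1, P@1, Q@2, R@4, S@1: h1:11  h2:11  h3:11  h4:11 — peak 11.
Total volunteer-hours = 44 over 4 hours ⇒ peak ≥ ⌈44/4⌉ = 11, so 11 is optimal.

11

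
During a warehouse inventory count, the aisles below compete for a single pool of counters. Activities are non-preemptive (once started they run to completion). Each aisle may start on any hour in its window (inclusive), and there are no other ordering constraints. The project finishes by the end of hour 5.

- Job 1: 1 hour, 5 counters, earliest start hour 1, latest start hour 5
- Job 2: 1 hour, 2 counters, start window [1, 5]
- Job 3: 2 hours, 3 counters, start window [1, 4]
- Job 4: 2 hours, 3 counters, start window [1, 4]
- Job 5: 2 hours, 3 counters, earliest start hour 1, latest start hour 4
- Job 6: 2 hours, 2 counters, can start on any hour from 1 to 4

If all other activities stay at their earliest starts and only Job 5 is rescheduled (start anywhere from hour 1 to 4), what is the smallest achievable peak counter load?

Job 5@1: h1:18  h2:11  h3:0  h4:0  h5:0 → peak 18
Job 5@2: h1:15  h2:11  h3:3  h4:0  h5:0 → peak 15
Job 5@3: h1:15  h2:8  h3:3  h4:3  h5:0 → peak 15
Job 5@4: h1:15  h2:8  h3:0  h4:3  h5:3 → peak 15
Best is Job 5@2, peak 15.

15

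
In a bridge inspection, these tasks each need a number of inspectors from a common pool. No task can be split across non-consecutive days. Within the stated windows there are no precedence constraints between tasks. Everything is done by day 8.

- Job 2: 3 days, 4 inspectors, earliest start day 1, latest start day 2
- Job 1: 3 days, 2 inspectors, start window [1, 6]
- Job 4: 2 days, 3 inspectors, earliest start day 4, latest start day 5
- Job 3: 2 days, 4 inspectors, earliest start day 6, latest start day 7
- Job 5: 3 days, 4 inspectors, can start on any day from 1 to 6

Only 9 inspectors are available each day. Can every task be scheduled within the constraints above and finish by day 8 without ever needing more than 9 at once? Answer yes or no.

yes

Schedule Job 2@1, Job 1@1, Job 4@4, Job 3@7, Job 5@4: d1:6  d2:6  d3:6  d4:7  d5:7  d6:4  d7:4  d8:4 — peak 7 ≤ 9.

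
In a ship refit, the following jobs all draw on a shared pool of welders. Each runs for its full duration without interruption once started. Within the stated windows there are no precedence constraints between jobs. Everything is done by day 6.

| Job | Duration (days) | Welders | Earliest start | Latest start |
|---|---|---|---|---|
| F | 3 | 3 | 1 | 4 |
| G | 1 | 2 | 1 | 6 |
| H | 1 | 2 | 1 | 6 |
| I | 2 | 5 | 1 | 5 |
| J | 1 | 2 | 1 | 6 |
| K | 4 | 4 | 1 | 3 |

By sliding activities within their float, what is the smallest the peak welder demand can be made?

7

Early-start (F@1, G@1, H@1, I@1, J@1, K@1) gives peak 18: d1:18  d2:12  d3:7  d4:4  d5:0  d6:0.
Shift G→4, H→5, I→5, J→6.
Schedule F@1, G@4, H@5, I@5, J@6, K@1: d1:7  d2:7  d3:7  d4:6  d5:7  d6:7 — peak 7.
Total welder-days = 41 over 6 days ⇒ peak ≥ ⌈41/6⌉ = 7, so 7 is optimal.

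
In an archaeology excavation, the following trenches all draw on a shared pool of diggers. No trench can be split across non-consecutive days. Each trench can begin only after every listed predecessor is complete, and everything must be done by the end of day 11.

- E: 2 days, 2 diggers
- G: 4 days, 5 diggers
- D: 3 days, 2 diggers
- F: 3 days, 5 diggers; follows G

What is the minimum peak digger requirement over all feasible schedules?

Early-start (E@1, G@1, D@1, F@5) gives peak 9: d1:9  d2:9  d3:7  d4:5  d5:5  d6:5  d7:5  d8:0  d9:0  d10:0  d11:0.
Shift G→4, F→8.
Schedule E@1, G@4, D@1, F@8: d1:4  d2:4  d3:2  d4:5  d5:5  d6:5  d7:5  d8:5  d9:5  d10:5  d11:0 — peak 5.
Total digger-days = 45 over 11 days ⇒ peak ≥ ⌈45/11⌉ = 5, so 5 is optimal.

5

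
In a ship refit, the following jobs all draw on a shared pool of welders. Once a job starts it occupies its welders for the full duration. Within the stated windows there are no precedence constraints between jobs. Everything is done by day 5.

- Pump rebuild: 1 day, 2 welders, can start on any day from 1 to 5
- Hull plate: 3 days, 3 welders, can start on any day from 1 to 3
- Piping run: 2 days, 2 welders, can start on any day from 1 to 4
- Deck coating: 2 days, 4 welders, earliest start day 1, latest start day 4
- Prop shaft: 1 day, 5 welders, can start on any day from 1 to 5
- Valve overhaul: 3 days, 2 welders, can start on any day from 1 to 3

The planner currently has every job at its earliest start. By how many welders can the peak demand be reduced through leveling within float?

Early-start peak: d1:18  d2:11  d3:5  d4:0  d5:0 ⇒ 18.
Leveled (Pump rebuild@1, Hull plate@2, Piping run@3, Deck coating@1, Prop shaft@5, Valve overhaul@3): d1:6  d2:7  d3:7  d4:7  d5:7 ⇒ 7.
Reduction 18 − 7 = 11.

11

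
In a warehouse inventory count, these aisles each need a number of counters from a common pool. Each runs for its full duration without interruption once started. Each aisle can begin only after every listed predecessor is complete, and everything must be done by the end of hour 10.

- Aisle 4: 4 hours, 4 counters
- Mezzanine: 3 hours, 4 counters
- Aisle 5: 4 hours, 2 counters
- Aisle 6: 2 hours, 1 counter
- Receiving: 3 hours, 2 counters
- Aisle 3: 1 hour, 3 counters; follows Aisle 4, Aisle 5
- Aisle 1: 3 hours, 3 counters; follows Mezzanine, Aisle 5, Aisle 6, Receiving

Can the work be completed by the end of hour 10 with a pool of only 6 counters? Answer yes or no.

no

The minimum achievable peak is 7; 6 < 7, so no feasible schedule stays within the cap.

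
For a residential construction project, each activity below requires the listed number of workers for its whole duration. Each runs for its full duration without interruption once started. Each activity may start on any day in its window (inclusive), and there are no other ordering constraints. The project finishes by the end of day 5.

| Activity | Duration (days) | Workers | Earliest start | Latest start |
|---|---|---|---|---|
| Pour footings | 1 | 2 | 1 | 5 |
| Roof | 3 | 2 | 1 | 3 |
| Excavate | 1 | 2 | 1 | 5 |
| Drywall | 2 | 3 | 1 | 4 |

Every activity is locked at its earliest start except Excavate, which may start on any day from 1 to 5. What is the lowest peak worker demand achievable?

Excavate@1: d1:9  d2:5  d3:2  d4:0  d5:0 → peak 9
Excavate@2: d1:7  d2:7  d3:2  d4:0  d5:0 → peak 7
Excavate@3: d1:7  d2:5  d3:4  d4:0  d5:0 → peak 7
Excavate@4: d1:7  d2:5  d3:2  d4:2  d5:0 → peak 7
Excavate@5: d1:7  d2:5  d3:2  d4:0  d5:2 → peak 7
Best is Excavate@2, peak 7.

7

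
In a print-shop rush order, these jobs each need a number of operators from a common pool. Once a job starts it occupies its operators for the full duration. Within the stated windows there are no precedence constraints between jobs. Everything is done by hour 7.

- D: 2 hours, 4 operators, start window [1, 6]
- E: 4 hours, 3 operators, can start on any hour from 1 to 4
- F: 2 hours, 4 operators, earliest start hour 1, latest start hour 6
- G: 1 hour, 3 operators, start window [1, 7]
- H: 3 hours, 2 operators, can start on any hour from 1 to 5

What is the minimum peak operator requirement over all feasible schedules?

7

Early-start (D@1, E@1, F@1, G@1, H@1) gives peak 16: h1:16  h2:13  h3:5  h4:3  h5:0  h6:0  h7:0.
Shift F→3, G→5, H→5.
Schedule D@1, E@1, F@3, G@5, H@5: h1:7  h2:7  h3:7  h4:7  h5:5  h6:2  h7:2 — peak 7.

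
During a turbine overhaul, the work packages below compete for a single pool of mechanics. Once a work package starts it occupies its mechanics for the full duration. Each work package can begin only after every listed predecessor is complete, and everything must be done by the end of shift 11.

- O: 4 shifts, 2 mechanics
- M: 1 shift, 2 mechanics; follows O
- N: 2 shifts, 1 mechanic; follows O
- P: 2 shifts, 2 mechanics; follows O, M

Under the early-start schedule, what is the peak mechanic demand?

3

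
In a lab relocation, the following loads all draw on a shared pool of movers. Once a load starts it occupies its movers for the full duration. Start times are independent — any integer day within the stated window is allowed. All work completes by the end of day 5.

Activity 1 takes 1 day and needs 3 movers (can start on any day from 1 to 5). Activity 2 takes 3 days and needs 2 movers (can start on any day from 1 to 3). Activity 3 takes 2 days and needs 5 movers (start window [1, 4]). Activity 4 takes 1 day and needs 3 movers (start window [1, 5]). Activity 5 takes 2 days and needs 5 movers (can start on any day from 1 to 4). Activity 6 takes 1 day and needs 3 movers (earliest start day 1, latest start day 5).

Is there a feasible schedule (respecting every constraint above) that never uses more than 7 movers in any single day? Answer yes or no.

The minimum achievable peak is 8; 7 < 8, so no feasible schedule stays within the cap.

no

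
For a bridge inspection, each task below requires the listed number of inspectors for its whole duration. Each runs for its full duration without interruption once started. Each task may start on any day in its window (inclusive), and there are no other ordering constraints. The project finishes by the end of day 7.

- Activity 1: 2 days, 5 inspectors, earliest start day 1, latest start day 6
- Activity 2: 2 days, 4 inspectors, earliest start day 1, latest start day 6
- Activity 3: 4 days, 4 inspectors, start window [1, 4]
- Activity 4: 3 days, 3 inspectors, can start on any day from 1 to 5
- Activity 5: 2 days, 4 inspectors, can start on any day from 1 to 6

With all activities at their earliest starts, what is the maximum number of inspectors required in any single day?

Early-start schedule: Activity 1@1, Activity 2@1, Activity 3@1, Activity 4@1, Activity 5@1.
Load per day: day 1: 20, day 2: 20, day 3: 7, day 4: 4, day 5: 0, day 6: 0, day 7: 0.
Peak is 20.

20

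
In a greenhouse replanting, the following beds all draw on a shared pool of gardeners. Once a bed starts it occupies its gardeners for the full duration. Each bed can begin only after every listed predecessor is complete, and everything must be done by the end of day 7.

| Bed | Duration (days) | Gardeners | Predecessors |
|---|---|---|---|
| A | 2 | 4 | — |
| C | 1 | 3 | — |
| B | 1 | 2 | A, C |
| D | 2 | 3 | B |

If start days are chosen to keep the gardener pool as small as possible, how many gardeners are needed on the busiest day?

4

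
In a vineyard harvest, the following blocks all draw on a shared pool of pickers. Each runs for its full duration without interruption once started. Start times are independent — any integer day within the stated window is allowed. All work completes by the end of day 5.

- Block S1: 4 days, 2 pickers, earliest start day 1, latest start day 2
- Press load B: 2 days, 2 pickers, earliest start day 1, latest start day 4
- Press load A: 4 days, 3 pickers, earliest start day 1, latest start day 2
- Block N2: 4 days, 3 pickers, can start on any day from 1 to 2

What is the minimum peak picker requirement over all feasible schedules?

Schedule Block S1@1, Press load B@1, Press load A@1, Block N2@1: d1:10  d2:10  d3:8  d4:8  d5:0 — peak 10.

10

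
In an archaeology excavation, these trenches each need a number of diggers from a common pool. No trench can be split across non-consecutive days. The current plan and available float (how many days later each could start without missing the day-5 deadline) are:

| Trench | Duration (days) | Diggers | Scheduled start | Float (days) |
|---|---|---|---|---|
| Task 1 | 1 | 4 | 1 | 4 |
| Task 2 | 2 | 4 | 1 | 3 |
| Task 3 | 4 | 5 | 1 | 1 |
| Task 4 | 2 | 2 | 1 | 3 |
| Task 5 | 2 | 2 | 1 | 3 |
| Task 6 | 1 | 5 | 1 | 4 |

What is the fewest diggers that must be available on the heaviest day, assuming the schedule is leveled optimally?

9

Early-start (Task 1@1, Task 2@1, Task 3@1, Task 4@1, Task 5@1, Task 6@1) gives peak 22: d1:22  d2:13  d3:5  d4:5  d5:0.
Shift Task 2→2, Task 4→4, Task 5→4, Task 6→5.
Schedule Task 1@1, Task 2@2, Task 3@1, Task 4@4, Task 5@4, Task 6@5: d1:9  d2:9  d3:9  d4:9  d5:9 — peak 9.
Total digger-days = 45 over 5 days ⇒ peak ≥ ⌈45/5⌉ = 9, so 9 is optimal.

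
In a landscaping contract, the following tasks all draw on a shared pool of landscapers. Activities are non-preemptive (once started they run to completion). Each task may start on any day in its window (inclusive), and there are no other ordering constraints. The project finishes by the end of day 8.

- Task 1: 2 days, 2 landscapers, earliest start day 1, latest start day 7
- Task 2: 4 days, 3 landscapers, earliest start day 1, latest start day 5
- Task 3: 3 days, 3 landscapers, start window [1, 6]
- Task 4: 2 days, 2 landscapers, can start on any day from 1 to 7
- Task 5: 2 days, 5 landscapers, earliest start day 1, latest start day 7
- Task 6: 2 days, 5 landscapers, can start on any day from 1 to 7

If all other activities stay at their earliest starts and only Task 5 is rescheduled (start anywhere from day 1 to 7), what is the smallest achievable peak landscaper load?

15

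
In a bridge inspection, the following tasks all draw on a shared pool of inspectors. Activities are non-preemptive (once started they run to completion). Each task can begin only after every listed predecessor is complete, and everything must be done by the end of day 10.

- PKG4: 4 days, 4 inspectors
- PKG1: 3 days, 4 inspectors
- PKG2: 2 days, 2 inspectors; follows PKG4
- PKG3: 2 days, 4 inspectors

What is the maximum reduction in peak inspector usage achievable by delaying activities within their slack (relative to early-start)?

Early-start peak: d1:12  d2:12  d3:8  d4:4  d5:2  d6:2  d7:0  d8:0  d9:0  d10:0 ⇒ 12.
Leveled (PKG4@1, PKG1@5, PKG2@5, PKG3@8): d1:4  d2:4  d3:4  d4:4  d5:6  d6:6  d7:4  d8:4  d9:4  d10:0 ⇒ 6.
Reduction 12 − 6 = 6.

6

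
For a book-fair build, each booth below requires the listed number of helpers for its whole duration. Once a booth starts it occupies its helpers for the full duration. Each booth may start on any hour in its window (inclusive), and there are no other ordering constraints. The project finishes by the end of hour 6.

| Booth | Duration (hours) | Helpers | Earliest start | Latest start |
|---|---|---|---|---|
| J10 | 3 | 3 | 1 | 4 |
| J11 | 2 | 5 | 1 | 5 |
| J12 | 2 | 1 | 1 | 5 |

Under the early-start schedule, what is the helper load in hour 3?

3

At early start, hour 3 has: J10.
Demand: 3 = 3.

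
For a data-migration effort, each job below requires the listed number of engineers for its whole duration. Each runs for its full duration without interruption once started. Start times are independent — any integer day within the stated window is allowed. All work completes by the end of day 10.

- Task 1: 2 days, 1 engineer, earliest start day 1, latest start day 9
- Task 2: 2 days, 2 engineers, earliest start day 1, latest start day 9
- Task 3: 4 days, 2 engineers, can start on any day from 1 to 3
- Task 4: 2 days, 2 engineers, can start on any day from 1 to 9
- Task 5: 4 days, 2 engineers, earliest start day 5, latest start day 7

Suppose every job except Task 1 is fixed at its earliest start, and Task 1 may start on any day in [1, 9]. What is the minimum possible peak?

6

Task 1@1: d1:7  d2:7  d3:2  d4:2  d5:2  d6:2  d7:2  d8:2  d9:0  d10:0 → peak 7
Task 1@2: d1:6  d2:7  d3:3  d4:2  d5:2  d6:2  d7:2  d8:2  d9:0  d10:0 → peak 7
Task 1@3: d1:6  d2:6  d3:3  d4:3  d5:2  d6:2  d7:2  d8:2  d9:0  d10:0 → peak 6
Task 1@4: d1:6  d2:6  d3:2  d4:3  d5:3  d6:2  d7:2  d8:2  d9:0  d10:0 → peak 6
Task 1@5: d1:6  d2:6  d3:2  d4:2  d5:3  d6:3  d7:2  d8:2  d9:0  d10:0 → peak 6
Task 1@6: d1:6  d2:6  d3:2  d4:2  d5:2  d6:3  d7:3  d8:2  d9:0  d10:0 → peak 6
Task 1@7: d1:6  d2:6  d3:2  d4:2  d5:2  d6:2  d7:3  d8:3  d9:0  d10:0 → peak 6
Task 1@8: d1:6  d2:6  d3:2  d4:2  d5:2  d6:2  d7:2  d8:3  d9:1  d10:0 → peak 6
Task 1@9: d1:6  d2:6  d3:2  d4:2  d5:2  d6:2  d7:2  d8:2  d9:1  d10:1 → peak 6
Best is Task 1@3, peak 6.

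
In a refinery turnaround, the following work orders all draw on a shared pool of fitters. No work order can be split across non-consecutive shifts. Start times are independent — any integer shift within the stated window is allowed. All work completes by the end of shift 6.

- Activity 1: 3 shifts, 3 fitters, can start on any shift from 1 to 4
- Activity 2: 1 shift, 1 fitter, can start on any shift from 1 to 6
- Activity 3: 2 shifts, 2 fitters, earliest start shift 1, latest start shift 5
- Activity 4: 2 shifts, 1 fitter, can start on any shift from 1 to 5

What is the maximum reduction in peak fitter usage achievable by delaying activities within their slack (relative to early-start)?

4

Early-start peak: s1:7  s2:6  s3:3  s4:0  s5:0  s6:0 ⇒ 7.
Leveled (Activity 1@1, Activity 2@4, Activity 3@4, Activity 4@5): s1:3  s2:3  s3:3  s4:3  s5:3  s6:1 ⇒ 3.
Reduction 7 − 3 = 4.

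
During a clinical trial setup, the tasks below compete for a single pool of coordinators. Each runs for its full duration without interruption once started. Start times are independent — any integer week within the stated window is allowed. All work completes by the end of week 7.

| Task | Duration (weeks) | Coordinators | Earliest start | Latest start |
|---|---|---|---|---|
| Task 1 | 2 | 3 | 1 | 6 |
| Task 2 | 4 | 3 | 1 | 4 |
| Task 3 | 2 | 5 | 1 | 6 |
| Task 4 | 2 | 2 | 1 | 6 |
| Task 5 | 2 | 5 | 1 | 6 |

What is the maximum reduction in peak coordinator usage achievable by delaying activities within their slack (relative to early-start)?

10

Early-start peak: w1:18  w2:18  w3:3  w4:3  w5:0  w6:0  w7:0 ⇒ 18.
Leveled (Task 1@1, Task 2@1, Task 3@3, Task 4@1, Task 5@5): w1:8  w2:8  w3:8  w4:8  w5:5  w6:5  w7:0 ⇒ 8.
Reduction 18 − 8 = 10.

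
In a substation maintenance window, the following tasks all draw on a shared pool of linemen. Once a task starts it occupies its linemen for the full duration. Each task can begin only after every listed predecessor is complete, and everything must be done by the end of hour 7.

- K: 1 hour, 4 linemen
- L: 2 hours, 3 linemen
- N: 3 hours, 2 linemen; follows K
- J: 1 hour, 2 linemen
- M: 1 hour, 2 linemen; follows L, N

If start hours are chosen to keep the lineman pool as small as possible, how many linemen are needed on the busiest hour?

Early-start (K@1, L@1, N@2, J@1, M@5) gives peak 9: h1:9  h2:5  h3:2  h4:2  h5:2  h6:0  h7:0.
Shift L→2, N→4, J→4, M→7.
Schedule K@1, L@2, N@4, J@4, M@7: h1:4  h2:3  h3:3  h4:4  h5:2  h6:2  h7:2 — peak 4.

4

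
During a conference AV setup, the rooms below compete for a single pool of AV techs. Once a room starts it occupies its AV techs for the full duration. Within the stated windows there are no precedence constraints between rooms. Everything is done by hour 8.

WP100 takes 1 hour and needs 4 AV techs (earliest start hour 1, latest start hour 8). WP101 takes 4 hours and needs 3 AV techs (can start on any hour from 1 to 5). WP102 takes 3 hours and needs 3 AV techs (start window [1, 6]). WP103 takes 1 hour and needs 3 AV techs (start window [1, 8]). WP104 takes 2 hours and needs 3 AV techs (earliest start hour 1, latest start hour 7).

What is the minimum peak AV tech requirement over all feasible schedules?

6

Early-start (WP100@1, WP101@1, WP102@1, WP103@1, WP104@1) gives peak 16: h1:16  h2:9  h3:6  h4:3  h5:0  h6:0  h7:0  h8:0.
Shift WP101→2, WP102→2, WP103→5, WP104→6.
Schedule WP100@1, WP101@2, WP102@2, WP103@5, WP104@6: h1:4  h2:6  h3:6  h4:6  h5:6  h6:3  h7:3  h8:0 — peak 6.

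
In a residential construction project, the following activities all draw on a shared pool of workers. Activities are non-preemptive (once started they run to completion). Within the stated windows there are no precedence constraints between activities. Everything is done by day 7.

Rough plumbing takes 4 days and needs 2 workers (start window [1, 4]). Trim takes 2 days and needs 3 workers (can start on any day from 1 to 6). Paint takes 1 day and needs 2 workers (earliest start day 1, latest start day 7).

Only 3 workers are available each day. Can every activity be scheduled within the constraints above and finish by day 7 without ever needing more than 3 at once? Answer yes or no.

Schedule Rough plumbing@1, Trim@5, Paint@7: d1:2  d2:2  d3:2  d4:2  d5:3  d6:3  d7:2 — peak 3 ≤ 3.

yes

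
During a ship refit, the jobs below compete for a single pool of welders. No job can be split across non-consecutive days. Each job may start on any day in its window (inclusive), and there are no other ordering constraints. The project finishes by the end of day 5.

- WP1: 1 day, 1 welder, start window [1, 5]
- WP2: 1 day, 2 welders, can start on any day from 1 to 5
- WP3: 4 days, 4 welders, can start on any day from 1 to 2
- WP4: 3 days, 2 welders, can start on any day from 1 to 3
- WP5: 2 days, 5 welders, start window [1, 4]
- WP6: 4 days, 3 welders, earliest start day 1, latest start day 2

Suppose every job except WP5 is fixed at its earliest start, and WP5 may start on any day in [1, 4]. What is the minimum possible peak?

12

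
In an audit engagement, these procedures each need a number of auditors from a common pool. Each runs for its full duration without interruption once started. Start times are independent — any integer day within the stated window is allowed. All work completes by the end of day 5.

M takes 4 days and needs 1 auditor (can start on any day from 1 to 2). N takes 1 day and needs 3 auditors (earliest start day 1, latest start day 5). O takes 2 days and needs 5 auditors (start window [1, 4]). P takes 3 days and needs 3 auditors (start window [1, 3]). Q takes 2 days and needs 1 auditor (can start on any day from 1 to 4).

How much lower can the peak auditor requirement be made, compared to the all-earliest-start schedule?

7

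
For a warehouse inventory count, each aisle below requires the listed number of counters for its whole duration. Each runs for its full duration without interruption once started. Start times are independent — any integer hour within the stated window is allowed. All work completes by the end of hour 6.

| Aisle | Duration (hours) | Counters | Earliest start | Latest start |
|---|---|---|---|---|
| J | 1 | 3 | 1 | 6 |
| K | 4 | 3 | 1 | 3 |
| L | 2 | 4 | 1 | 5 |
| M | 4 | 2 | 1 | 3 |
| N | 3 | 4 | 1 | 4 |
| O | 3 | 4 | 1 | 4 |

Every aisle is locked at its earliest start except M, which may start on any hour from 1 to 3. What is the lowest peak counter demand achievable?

18

M@1: h1:20  h2:17  h3:13  h4:5  h5:0  h6:0 → peak 20
M@2: h1:18  h2:17  h3:13  h4:5  h5:2  h6:0 → peak 18
M@3: h1:18  h2:15  h3:13  h4:5  h5:2  h6:2 → peak 18
Best is M@2, peak 18.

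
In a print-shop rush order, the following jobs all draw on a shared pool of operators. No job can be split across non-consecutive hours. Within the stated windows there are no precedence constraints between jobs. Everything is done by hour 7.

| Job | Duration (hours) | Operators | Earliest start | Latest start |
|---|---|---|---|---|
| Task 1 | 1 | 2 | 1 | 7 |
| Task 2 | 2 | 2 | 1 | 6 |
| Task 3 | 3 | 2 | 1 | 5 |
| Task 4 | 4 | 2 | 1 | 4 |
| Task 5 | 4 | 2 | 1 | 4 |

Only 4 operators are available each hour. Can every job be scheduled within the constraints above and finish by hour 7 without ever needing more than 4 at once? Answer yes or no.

yes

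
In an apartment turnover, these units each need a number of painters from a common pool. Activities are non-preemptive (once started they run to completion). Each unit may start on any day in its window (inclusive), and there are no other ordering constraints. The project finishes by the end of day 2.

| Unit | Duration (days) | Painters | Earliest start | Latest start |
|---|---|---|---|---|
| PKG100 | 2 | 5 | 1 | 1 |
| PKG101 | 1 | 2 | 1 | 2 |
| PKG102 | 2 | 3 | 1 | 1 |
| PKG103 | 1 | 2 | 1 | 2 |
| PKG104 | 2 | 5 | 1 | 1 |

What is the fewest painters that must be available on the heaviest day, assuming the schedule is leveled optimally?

15

Early-start (PKG100@1, PKG101@1, PKG102@1, PKG103@1, PKG104@1) gives peak 17: d1:17  d2:13.
Shift PKG103→2.
Schedule PKG100@1, PKG101@1, PKG102@1, PKG103@2, PKG104@1: d1:15  d2:15 — peak 15.
Total painter-days = 30 over 2 days ⇒ peak ≥ ⌈30/2⌉ = 15, so 15 is optimal.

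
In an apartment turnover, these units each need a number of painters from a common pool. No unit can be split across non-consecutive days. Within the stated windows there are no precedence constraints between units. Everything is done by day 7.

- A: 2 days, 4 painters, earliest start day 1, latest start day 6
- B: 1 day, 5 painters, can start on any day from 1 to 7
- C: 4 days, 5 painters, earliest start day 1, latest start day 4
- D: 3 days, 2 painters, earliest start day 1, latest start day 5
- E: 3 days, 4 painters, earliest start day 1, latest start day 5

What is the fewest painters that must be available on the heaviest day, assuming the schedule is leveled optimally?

Early-start (A@1, B@1, C@1, D@1, E@1) gives peak 20: d1:20  d2:15  d3:11  d4:5  d5:0  d6:0  d7:0.
Shift C→3, D→2, E→5.
Schedule A@1, B@1, C@3, D@2, E@5: d1:9  d2:6  d3:7  d4:7  d5:9  d6:9  d7:4 — peak 9.

9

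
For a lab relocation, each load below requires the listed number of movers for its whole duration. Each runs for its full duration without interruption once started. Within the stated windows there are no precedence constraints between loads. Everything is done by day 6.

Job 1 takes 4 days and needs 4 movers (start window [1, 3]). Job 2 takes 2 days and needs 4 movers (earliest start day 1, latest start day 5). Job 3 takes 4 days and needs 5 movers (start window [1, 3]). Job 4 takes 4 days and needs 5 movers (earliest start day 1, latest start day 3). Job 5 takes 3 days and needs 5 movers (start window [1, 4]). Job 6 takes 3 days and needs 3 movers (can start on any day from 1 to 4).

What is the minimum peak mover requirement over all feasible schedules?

Early-start (Job 1@1, Job 2@1, Job 3@1, Job 4@1, Job 5@1, Job 6@1) gives peak 26: d1:26  d2:26  d3:22  d4:14  d5:0  d6:0.
Shift Job 4→3, Job 6→4.
Schedule Job 1@1, Job 2@1, Job 3@1, Job 4@3, Job 5@1, Job 6@4: d1:18  d2:18  d3:19  d4:17  d5:8  d6:8 — peak 19.

19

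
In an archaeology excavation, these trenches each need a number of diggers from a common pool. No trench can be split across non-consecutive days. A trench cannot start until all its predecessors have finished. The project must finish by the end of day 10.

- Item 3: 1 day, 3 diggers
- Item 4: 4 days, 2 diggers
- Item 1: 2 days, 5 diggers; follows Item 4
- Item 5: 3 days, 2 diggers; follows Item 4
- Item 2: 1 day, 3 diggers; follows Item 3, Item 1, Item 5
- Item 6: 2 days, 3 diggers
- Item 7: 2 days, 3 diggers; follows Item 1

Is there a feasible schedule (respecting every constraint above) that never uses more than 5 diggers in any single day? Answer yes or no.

yes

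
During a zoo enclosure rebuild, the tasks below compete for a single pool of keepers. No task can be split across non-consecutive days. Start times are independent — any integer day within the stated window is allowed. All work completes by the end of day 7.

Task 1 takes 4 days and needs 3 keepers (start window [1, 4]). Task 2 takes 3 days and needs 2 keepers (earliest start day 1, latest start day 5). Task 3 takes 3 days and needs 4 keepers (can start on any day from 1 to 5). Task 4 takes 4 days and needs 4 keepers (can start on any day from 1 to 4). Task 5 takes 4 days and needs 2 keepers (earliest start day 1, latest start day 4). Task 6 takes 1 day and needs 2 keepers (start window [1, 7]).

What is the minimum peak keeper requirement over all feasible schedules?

9

Early-start (Task 1@1, Task 2@1, Task 3@1, Task 4@1, Task 5@1, Task 6@1) gives peak 17: d1:17  d2:15  d3:15  d4:9  d5:0  d6:0  d7:0.
Shift Task 4→4, Task 5→4, Task 6→5.
Schedule Task 1@1, Task 2@1, Task 3@1, Task 4@4, Task 5@4, Task 6@5: d1:9  d2:9  d3:9  d4:9  d5:8  d6:6  d7:6 — peak 9.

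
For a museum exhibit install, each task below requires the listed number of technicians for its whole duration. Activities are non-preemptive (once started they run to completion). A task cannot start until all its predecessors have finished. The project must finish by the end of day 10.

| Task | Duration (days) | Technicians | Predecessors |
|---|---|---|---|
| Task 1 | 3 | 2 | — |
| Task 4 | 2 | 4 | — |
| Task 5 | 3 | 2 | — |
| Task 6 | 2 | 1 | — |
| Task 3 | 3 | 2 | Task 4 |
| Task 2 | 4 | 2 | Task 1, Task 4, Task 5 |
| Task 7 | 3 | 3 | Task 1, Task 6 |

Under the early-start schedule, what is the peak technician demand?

Early-start schedule: Task 1@1, Task 4@1, Task 5@1, Task 6@1, Task 3@3, Task 2@4, Task 7@4.
Load per day: day 1: 9, day 2: 9, day 3: 6, day 4: 7, day 5: 7, day 6: 5, day 7: 2, day 8: 0, day 9: 0, day 10: 0.
Peak is 9.

9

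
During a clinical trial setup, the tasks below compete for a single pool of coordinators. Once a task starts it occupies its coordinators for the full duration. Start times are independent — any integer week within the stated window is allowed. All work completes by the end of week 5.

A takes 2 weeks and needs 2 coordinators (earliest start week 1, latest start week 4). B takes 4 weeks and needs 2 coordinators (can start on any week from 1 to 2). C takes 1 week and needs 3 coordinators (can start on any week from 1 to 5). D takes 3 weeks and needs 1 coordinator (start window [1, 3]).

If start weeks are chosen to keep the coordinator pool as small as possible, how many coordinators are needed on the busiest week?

4

Early-start (A@1, B@1, C@1, D@1) gives peak 8: w1:8  w2:5  w3:3  w4:2  w5:0.
Shift C→5, D→3.
Schedule A@1, B@1, C@5, D@3: w1:4  w2:4  w3:3  w4:3  w5:4 — peak 4.
Total coordinator-weeks = 18 over 5 weeks ⇒ peak ≥ ⌈18/5⌉ = 4, so 4 is optimal.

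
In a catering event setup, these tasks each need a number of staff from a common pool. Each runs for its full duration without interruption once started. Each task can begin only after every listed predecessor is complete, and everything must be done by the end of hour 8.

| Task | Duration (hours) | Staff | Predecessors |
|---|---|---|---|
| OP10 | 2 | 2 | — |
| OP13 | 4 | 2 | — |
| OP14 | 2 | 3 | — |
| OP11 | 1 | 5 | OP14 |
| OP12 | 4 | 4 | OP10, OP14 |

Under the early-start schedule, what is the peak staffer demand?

11

Early-start schedule: OP10@1, OP13@1, OP14@1, OP11@3, OP12@3.
Load per hour: hour 1: 7, hour 2: 7, hour 3: 11, hour 4: 6, hour 5: 4, hour 6: 4, hour 7: 0, hour 8: 0.
Peak is 11.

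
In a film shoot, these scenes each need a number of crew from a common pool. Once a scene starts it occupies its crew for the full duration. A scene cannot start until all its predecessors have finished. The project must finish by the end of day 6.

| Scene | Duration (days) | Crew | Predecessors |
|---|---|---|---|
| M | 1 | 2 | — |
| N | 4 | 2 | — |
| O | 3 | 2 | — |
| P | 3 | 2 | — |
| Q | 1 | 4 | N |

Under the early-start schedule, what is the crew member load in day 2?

6

At early start, day 2 has: N, O, P.
Demand: 2 + 2 + 2 = 6.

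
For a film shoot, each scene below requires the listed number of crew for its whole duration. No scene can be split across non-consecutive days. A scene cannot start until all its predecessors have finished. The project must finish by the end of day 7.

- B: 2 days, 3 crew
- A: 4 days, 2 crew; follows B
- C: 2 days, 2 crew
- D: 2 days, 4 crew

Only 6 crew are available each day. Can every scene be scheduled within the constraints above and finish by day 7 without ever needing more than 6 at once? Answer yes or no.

yes

Schedule B@1, A@3, C@1, D@3: d1:5  d2:5  d3:6  d4:6  d5:2  d6:2  d7:0 — peak 6 ≤ 6.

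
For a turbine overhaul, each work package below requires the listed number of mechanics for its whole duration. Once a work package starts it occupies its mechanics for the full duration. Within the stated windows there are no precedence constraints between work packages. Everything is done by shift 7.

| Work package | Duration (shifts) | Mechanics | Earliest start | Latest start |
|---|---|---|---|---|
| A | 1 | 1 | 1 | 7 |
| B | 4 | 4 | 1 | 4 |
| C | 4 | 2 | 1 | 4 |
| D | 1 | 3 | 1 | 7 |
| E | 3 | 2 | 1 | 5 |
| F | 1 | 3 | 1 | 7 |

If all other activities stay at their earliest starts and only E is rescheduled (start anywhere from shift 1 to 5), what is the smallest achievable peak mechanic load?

13

E@1: s1:15  s2:8  s3:8  s4:6  s5:0  s6:0  s7:0 → peak 15
E@2: s1:13  s2:8  s3:8  s4:8  s5:0  s6:0  s7:0 → peak 13
E@3: s1:13  s2:6  s3:8  s4:8  s5:2  s6:0  s7:0 → peak 13
E@4: s1:13  s2:6  s3:6  s4:8  s5:2  s6:2  s7:0 → peak 13
E@5: s1:13  s2:6  s3:6  s4:6  s5:2  s6:2  s7:2 → peak 13
Best is E@2, peak 13.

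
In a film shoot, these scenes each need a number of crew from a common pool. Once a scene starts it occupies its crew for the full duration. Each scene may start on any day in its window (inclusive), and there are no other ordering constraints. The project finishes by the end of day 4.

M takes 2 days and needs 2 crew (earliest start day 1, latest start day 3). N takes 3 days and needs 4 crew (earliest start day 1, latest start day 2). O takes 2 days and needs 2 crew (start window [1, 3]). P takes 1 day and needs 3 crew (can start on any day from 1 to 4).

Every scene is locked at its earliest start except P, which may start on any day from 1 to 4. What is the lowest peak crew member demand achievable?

P@1: d1:11  d2:8  d3:4  d4:0 → peak 11
P@2: d1:8  d2:11  d3:4  d4:0 → peak 11
P@3: d1:8  d2:8  d3:7  d4:0 → peak 8
P@4: d1:8  d2:8  d3:4  d4:3 → peak 8
Best is P@3, peak 8.

8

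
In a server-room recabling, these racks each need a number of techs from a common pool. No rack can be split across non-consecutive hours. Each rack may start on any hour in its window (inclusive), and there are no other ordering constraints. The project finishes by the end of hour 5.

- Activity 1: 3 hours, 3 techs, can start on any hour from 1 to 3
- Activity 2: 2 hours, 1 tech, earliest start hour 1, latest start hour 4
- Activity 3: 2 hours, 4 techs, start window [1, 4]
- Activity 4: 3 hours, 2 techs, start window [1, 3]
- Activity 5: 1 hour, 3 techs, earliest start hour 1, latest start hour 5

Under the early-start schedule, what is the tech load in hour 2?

10

At early start, hour 2 has: Activity 1, Activity 2, Activity 3, Activity 4.
Demand: 3 + 1 + 4 + 2 = 10.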